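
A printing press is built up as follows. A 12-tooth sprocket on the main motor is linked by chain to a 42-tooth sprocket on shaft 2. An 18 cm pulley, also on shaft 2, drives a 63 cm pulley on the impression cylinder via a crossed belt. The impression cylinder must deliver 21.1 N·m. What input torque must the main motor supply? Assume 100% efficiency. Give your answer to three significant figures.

Overall ratio R = 3.5 × 3.5 = 12.25.
Input torque = output torque / R = 21.1 / 12.25 = 1.7224 N·m.

1.72 N·m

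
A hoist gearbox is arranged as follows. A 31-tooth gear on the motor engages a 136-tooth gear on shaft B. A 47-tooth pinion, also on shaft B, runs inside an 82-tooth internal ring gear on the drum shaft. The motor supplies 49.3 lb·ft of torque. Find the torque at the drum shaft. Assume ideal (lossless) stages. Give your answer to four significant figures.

377.3 lb·ft

Gear mesh: ratio = 136/31 = 4.3871; torque at shaft B = 49.3 × 4.3871 = 216.28 lb·ft.
Internal gear: ratio = 82/47 = 1.7447; torque at the drum shaft = 216.28 × 1.7447 = 377.35 lb·ft.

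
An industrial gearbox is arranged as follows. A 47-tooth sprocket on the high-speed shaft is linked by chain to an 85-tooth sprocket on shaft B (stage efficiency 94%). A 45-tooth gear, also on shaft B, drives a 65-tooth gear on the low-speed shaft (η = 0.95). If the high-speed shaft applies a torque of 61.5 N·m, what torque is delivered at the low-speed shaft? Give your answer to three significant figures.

After the chain (85/47): 61.5 × 1.8085 × 0.94 = 104.55 N·m
After the gear mesh (65/45): 104.55 × 1.4444 × 0.95 = 143.47 N·m

143 N·m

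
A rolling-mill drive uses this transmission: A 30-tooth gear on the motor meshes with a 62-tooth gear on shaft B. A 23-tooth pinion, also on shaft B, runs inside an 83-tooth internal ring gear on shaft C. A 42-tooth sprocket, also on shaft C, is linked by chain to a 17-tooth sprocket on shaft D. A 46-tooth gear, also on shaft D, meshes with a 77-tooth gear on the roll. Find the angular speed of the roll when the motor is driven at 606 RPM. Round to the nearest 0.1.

119.9 RPM

gear mesh 62/30 = 2.0667 → 606/2.0667 = 293.23 RPM
internal gear 83/23 = 3.6087 → 293.23/3.6087 = 81.255 RPM
chain 17/42 = 0.40476 → 81.255/0.40476 = 200.75 RPM
gear mesh 77/46 = 1.6739 → 200.75/1.6739 = 119.93 RPM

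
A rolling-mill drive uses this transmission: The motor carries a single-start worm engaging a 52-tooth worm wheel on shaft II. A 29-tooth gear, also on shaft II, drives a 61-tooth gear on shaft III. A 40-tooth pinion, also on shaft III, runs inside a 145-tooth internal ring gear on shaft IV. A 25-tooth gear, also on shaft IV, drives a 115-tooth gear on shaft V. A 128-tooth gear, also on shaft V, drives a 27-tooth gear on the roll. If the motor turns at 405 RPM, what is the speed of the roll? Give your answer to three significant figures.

1.05 RPM

worm 52/1 = 52 → 405/52 = 7.7885 RPM
gear mesh 61/29 = 2.1034 → 7.7885/2.1034 = 3.7027 RPM
internal gear 145/40 = 3.625 → 3.7027/3.625 = 1.0214 RPM
gear mesh 115/25 = 4.6 → 1.0214/4.6 = 0.22205 RPM
gear mesh 27/128 = 0.21094 → 0.22205/0.21094 = 1.0527 RPM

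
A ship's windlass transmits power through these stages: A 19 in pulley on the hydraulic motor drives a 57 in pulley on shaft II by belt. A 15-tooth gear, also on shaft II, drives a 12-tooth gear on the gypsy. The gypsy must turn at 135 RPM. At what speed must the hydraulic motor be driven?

324 RPM

Overall ratio R = 3 × 0.8 = 2.4.
Required input speed = output speed × R = 135 × 2.4 = 324 RPM.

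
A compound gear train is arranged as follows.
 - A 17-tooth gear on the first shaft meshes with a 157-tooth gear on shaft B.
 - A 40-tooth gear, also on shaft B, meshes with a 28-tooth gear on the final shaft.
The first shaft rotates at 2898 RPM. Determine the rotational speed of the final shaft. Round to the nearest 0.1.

448.3 RPM

gear mesh 157/17 = 9.2353 → 2898/9.2353 = 313.8 RPM
gear mesh 28/40 = 0.7 → 313.8/0.7 = 448.28 RPM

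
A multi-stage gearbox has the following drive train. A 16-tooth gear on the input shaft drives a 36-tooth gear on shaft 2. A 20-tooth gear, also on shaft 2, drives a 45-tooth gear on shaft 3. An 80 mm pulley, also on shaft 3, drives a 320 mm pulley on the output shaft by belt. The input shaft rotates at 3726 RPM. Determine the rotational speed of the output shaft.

the input shaft → shaft 2 (gear mesh, 36/16): 3726 ÷ 2.25 = 1656 RPM
shaft 2 → shaft 3 (gear mesh, 45/20): 1656 ÷ 2.25 = 736 RPM
shaft 3 → the output shaft (belt, 320/80): 736 ÷ 4 = 184 RPM

184 RPM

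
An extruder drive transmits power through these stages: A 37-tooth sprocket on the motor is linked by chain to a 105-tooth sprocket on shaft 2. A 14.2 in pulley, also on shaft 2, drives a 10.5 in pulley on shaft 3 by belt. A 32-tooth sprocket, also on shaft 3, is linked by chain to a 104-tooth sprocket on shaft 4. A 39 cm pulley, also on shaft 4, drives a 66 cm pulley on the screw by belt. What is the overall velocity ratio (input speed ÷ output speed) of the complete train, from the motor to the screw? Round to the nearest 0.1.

11.5

Each stage contributes driven/driver: chain 105/37 = 2.8378, belt 10.5/14.2 = 0.73944, chain 104/32 = 3.25, belt 66/39 = 1.6923.
Overall: 2.8378 × 0.73944 × 3.25 × 1.6923 = 11.541.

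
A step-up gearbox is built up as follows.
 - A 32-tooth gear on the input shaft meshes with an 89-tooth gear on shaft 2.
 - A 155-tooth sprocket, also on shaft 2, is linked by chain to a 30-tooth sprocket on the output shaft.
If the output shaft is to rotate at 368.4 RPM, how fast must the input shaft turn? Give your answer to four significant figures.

198.3 RPM

Overall ratio R = 2.7812 × 0.19355 = 0.53831.
Required input speed = output speed × R = 368.4 × 0.53831 = 198.31 RPM.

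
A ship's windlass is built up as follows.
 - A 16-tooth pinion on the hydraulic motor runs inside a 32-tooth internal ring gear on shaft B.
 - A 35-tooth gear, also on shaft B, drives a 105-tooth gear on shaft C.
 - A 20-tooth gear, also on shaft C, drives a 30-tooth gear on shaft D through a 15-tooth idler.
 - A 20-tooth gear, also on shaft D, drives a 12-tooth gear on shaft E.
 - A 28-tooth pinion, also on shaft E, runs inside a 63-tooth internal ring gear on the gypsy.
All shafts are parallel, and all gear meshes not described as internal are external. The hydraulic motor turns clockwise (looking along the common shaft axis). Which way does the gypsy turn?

the hydraulic motor → shaft B: internal mesh, same direction → CW.
shaft B → shaft C: external mesh, 1 reversal → CCW.
shaft C → shaft D: driver → idler → driven is 2 external meshes, 2 reversals → CCW.
shaft D → shaft E: external mesh, 1 reversal → CW.
shaft E → the gypsy: internal mesh, same direction → CW.
4 reversals in total — an even number — so the gypsy turns the same way as the hydraulic motor.

clockwise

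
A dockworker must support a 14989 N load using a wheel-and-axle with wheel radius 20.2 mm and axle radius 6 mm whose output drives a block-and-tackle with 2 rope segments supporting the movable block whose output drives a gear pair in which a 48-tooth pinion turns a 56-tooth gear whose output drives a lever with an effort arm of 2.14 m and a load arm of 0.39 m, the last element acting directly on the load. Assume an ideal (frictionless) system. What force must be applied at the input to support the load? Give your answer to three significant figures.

Wheel-and-axle MA = R/r = 20.2/6 = 3.3667.
Block-and-tackle MA = number of supporting rope parts = 2.
Gear pair MA = 56/48 = 1.1667.
Lever MA = effort arm / load arm = 2.14/0.39 = 5.4872.
Combined ideal MA = 3.3667 × 2 × 1.1667 × 5.4872 = 43.105.
Effort = load / MA = 14989 / 43.105 = 347.73 N.

348 N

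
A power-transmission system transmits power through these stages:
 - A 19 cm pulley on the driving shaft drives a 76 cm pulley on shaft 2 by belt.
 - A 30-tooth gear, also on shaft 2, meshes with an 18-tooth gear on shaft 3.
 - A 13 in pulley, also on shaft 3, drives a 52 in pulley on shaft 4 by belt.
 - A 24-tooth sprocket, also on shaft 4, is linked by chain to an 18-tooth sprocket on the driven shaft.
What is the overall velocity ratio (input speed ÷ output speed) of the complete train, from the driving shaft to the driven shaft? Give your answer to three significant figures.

7.20

Each stage contributes driven/driver: belt 76/19 = 4, gear mesh 18/30 = 0.6, belt 52/13 = 4, chain 18/24 = 0.75.
Overall: 4 × 0.6 × 4 × 0.75 = 7.2.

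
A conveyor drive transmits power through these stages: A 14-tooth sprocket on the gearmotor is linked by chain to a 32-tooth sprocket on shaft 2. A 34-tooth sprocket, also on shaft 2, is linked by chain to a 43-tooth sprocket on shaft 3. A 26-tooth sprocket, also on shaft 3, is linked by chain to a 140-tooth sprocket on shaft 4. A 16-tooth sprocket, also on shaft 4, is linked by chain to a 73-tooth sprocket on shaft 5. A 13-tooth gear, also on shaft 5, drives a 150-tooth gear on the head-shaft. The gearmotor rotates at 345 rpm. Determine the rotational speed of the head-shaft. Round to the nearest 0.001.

chain 32/14 = 2.2857 → 345/2.2857 = 150.94 rpm
chain 43/34 = 1.2647 → 150.94/1.2647 = 119.35 rpm
chain 140/26 = 5.3846 → 119.35/5.3846 = 22.164 rpm
chain 73/16 = 4.5625 → 22.164/4.5625 = 4.8579 rpm
gear mesh 150/13 = 11.538 → 4.8579/11.538 = 0.42102 rpm

0.421 rpm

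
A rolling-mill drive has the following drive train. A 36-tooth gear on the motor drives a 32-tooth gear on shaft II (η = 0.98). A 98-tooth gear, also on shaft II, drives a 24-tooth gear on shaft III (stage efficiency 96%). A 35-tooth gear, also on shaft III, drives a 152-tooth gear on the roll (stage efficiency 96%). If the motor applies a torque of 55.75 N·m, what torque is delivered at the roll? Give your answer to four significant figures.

After the gear mesh (32/36): 55.75 × 0.88889 × 0.98 = 48.564 N·m
After the gear mesh (24/98): 48.564 × 0.2449 × 0.96 = 11.418 N·m
After the gear mesh (152/35): 11.418 × 4.3429 × 0.96 = 47.602 N·m

47.60 N·m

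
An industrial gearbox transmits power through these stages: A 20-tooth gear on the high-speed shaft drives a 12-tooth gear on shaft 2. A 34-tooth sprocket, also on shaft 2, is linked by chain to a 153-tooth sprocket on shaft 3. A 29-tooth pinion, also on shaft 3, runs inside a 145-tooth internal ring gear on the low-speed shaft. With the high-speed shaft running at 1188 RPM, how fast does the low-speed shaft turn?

the high-speed shaft → shaft 2 (gear mesh, 12/20): 1188 ÷ 0.6 = 1980 RPM
shaft 2 → shaft 3 (chain, 153/34): 1980 ÷ 4.5 = 440 RPM
shaft 3 → the low-speed shaft (internal gear, 145/29): 440 ÷ 5 = 88 RPM

88 RPM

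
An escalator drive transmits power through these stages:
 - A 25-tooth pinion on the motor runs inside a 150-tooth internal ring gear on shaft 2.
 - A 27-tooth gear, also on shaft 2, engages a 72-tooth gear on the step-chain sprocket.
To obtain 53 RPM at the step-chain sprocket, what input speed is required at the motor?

848 RPM

Overall ratio R = 6 × 2.6667 = 16.
Required input speed = output speed × R = 53 × 16 = 848 RPM.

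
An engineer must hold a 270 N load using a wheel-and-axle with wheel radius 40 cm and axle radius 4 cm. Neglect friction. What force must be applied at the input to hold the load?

27 N

Wheel-and-axle MA = R/r = 40/4 = 10.
Effort = load / MA = 270 / 10 = 27 N.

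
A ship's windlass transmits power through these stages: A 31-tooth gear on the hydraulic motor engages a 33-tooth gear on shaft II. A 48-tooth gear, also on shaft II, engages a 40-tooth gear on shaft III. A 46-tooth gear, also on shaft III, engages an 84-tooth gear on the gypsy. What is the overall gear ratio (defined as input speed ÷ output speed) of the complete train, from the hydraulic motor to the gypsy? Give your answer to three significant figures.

Each stage contributes driven/driver: gear mesh 33/31 = 1.0645, gear mesh 40/48 = 0.83333, gear mesh 84/46 = 1.8261.
Overall: 1.0645 × 0.83333 × 1.8261 = 1.6199.

1.62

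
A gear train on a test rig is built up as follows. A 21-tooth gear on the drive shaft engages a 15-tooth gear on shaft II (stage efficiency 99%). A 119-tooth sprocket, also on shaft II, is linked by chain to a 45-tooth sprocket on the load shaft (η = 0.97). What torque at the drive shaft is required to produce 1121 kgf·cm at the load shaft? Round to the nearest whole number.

Overall ratio R = 0.71429 × 0.37815 = 0.27011; overall efficiency η = 0.99 × 0.97 = 0.9603.
Input torque = output torque / (R × η) = 1121 / (0.27011 × 0.9603) = 4321.8 kgf·cm.

4322 kgf·cm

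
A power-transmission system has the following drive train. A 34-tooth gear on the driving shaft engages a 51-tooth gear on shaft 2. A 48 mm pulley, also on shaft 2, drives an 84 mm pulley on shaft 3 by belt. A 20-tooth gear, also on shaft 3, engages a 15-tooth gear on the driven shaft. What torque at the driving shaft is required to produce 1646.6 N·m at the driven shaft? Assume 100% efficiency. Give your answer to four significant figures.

Overall ratio R = 1.5 × 1.75 × 0.75 = 1.9688.
Input torque = output torque / R = 1646.6 / 1.9688 = 836.37 N·m.

836.4 N·m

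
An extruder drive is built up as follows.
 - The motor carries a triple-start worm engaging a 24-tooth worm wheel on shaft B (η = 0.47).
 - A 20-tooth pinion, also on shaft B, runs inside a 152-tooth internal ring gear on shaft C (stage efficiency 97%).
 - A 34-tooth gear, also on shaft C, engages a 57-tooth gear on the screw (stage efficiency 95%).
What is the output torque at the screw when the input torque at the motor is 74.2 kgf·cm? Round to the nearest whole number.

3276 kgf·cm

Worm: ratio = 24/3 = 8; torque at shaft B = 74.2 × 8 × 0.47 = 278.99 kgf·cm.
Internal gear: ratio = 152/20 = 7.6; torque at shaft C = 278.99 × 7.6 × 0.97 = 2056.7 kgf·cm.
Gear mesh: ratio = 57/34 = 1.6765; torque at the screw = 2056.7 × 1.6765 × 0.95 = 3275.6 kgf·cm.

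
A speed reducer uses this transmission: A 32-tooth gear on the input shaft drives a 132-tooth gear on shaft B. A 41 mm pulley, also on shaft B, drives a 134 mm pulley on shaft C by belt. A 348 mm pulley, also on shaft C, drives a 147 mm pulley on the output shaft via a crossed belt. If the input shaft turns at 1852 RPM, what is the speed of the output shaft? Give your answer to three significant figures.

325 RPM

the input shaft → shaft B (gear mesh, 132/32): 1852 ÷ 4.125 = 448.97 RPM
shaft B → shaft C (belt, 134/41): 448.97 ÷ 3.2683 = 137.37 RPM
shaft C → the output shaft (belt, 147/348): 137.37 ÷ 0.42241 = 325.21 RPM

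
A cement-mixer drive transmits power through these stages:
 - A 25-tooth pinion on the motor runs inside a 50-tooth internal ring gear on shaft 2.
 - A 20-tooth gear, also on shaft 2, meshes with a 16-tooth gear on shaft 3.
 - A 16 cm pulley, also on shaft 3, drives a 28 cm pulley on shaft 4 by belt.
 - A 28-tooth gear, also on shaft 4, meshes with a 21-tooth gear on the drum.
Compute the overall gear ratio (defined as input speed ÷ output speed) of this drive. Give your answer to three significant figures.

2.10

Each stage contributes driven/driver: internal gear 50/25 = 2, gear mesh 16/20 = 0.8, belt 28/16 = 1.75, gear mesh 21/28 = 0.75.
Overall: 2 × 0.8 × 1.75 × 0.75 = 2.1.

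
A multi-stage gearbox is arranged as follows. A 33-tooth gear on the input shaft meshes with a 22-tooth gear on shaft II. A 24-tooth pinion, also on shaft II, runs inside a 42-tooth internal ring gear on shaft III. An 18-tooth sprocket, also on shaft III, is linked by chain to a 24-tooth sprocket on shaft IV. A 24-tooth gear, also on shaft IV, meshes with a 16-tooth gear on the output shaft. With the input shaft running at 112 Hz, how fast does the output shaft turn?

gear mesh 22/33 = 0.66667 → 112/0.66667 = 168 Hz
internal gear 42/24 = 1.75 → 168/1.75 = 96 Hz
chain 24/18 = 1.3333 → 96/1.3333 = 72 Hz
gear mesh 16/24 = 0.66667 → 72/0.66667 = 108 Hz

108 Hz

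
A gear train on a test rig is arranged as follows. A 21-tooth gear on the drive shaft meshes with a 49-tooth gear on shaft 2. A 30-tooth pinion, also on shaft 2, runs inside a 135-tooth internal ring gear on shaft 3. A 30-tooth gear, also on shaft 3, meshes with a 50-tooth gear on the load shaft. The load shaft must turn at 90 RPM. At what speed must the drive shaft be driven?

Overall ratio R = 2.3333 × 4.5 × 1.6667 = 17.5.
Required input speed = output speed × R = 90 × 17.5 = 1575 RPM.

1575 RPM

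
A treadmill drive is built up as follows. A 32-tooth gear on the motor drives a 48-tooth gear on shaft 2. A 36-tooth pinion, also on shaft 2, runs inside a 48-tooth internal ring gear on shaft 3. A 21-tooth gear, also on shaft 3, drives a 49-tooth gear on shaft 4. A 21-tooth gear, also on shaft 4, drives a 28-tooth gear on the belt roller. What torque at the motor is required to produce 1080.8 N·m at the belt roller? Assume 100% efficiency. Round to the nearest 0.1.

173.7 N·m

Overall ratio R = 1.5 × 1.3333 × 2.3333 × 1.3333 = 6.2222.
Input torque = output torque / R = 1080.8 / 6.2222 = 173.7 N·m.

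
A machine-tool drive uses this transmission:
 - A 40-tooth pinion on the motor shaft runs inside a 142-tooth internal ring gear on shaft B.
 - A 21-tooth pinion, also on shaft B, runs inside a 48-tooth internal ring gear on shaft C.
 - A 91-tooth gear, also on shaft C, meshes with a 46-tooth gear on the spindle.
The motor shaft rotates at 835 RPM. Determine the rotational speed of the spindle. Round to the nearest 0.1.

Internal gear: ratio = 142/40 = 3.55, so shaft B turns at 835 / 3.55 = 235.21 RPM.
Internal gear: ratio = 48/21 = 2.2857, so shaft C turns at 235.21 / 2.2857 = 102.9 RPM.
Gear mesh: ratio = 46/91 = 0.50549, so the spindle turns at 102.9 / 0.50549 = 203.57 RPM.

203.6 RPM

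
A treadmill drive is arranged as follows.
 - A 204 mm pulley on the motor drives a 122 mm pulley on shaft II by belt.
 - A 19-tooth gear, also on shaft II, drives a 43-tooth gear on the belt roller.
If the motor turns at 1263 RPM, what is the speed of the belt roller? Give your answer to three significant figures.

belt 122/204 = 0.59804 → 1263/0.59804 = 2111.9 RPM
gear mesh 43/19 = 2.2632 → 2111.9/2.2632 = 933.17 RPM

933 RPM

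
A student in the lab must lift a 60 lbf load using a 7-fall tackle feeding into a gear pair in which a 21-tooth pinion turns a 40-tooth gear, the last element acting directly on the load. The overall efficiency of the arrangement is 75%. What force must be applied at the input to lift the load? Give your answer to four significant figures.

6.000 lbf

Block-and-tackle MA = number of supporting rope parts = 7.
Gear pair MA = 40/21 = 1.9048.
Combined ideal MA = 7 × 1.9048 = 13.333.
Actual MA = 13.333 × 0.75 = 10.
Effort = load / actual MA = 60 / 10 = 6 lbf.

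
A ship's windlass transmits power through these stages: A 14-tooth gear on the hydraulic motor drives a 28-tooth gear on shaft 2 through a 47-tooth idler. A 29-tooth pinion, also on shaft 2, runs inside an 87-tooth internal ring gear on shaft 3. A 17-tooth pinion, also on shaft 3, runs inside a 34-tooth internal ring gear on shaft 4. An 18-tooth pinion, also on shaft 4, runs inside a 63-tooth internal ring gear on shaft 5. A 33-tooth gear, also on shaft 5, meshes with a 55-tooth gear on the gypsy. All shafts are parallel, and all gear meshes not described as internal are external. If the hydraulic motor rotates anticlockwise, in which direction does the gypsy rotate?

clockwise

the hydraulic motor → shaft 2: driver → idler → driven is 2 external meshes, 2 reversals → CCW.
shaft 2 → shaft 3: internal mesh, same direction → CCW.
shaft 3 → shaft 4: internal mesh, same direction → CCW.
shaft 4 → shaft 5: internal mesh, same direction → CCW.
shaft 5 → the gypsy: external mesh, 1 reversal → CW.
3 reversals in total — an odd number — so the gypsy turns opposite to the hydraulic motor.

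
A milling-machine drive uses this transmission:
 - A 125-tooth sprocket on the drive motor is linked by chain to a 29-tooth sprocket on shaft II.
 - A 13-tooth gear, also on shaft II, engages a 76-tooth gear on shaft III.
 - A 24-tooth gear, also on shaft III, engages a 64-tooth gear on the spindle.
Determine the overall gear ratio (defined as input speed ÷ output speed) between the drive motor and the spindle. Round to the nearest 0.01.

Each stage contributes driven/driver: chain 29/125 = 0.232, gear mesh 76/13 = 5.8462, gear mesh 64/24 = 2.6667.
Overall: 0.232 × 5.8462 × 2.6667 = 3.6168.

3.62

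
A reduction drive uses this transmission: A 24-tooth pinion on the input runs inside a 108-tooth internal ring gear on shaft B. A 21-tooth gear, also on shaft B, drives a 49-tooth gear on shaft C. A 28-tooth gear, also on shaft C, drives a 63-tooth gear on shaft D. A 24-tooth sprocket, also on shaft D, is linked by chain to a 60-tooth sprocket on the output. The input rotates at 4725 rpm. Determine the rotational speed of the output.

80 rpm

the input → shaft B (internal gear, 108/24): 4725 ÷ 4.5 = 1050 rpm
shaft B → shaft C (gear mesh, 49/21): 1050 ÷ 2.3333 = 450 rpm
shaft C → shaft D (gear mesh, 63/28): 450 ÷ 2.25 = 200 rpm
shaft D → the output (chain, 60/24): 200 ÷ 2.5 = 80 rpm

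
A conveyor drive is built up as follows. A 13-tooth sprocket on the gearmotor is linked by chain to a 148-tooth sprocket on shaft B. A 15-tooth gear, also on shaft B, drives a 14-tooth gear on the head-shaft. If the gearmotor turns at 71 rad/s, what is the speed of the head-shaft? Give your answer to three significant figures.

the gearmotor → shaft B (chain, 148/13): 71 ÷ 11.385 = 6.2365 rad/s
shaft B → the head-shaft (gear mesh, 14/15): 6.2365 ÷ 0.93333 = 6.6819 rad/s

6.68 rad/s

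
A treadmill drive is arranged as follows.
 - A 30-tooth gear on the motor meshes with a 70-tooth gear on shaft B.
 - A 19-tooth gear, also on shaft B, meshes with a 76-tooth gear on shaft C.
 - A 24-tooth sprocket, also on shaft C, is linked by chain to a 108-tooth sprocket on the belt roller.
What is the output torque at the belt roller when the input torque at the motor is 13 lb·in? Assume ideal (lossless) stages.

gear mesh 70/30 = 2.3333 → τ = 13·2.3333 = 30.333 lb·in
gear mesh 76/19 = 4 → τ = 30.333·4 = 121.33 lb·in
chain 108/24 = 4.5 → τ = 121.33·4.5 = 546 lb·in

546 lb·in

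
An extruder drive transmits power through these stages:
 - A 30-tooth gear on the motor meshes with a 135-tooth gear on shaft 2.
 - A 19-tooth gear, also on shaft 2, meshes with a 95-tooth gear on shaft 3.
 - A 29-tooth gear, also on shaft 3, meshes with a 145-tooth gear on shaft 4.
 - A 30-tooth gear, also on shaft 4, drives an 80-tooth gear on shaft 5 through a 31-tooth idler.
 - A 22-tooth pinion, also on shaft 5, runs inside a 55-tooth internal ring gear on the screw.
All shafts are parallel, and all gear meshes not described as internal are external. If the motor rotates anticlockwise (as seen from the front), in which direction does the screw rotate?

clockwise

the motor → shaft 2: external mesh, 1 reversal → CW.
shaft 2 → shaft 3: external mesh, 1 reversal → CCW.
shaft 3 → shaft 4: external mesh, 1 reversal → CW.
shaft 4 → shaft 5: driver → idler → driven is 2 external meshes, 2 reversals → CW.
shaft 5 → the screw: internal mesh, same direction → CW.
5 reversals in total — an odd number — so the screw turns opposite to the motor.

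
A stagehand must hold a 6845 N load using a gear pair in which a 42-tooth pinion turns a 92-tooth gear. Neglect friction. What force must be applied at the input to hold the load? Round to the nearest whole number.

3125 N

Gear pair MA = 92/42 = 2.1905.
Effort = load / MA = 6845 / 2.1905 = 3124.9 N.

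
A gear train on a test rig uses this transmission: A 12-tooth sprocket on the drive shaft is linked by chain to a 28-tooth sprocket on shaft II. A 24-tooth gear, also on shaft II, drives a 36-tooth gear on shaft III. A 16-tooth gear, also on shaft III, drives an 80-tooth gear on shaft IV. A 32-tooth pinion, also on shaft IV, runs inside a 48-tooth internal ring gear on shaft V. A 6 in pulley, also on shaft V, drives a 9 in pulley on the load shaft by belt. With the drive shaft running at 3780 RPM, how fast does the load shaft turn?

the drive shaft → shaft II (chain, 28/12): 3780 ÷ 2.3333 = 1620 RPM
shaft II → shaft III (gear mesh, 36/24): 1620 ÷ 1.5 = 1080 RPM
shaft III → shaft IV (gear mesh, 80/16): 1080 ÷ 5 = 216 RPM
shaft IV → shaft V (internal gear, 48/32): 216 ÷ 1.5 = 144 RPM
shaft V → the load shaft (belt, 9/6): 144 ÷ 1.5 = 96 RPM

96 RPM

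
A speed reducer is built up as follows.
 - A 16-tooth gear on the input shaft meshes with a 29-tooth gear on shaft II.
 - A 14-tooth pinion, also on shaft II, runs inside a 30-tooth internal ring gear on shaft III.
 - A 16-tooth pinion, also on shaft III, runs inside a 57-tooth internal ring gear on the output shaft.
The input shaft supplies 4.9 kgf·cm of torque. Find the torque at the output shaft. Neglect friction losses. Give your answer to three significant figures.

gear mesh 29/16 = 1.8125 → τ = 4.9·1.8125 = 8.8813 kgf·cm
internal gear 30/14 = 2.1429 → τ = 8.8813·2.1429 = 19.031 kgf·cm
internal gear 57/16 = 3.5625 → τ = 19.031·3.5625 = 67.799 kgf·cm

67.8 kgf·cm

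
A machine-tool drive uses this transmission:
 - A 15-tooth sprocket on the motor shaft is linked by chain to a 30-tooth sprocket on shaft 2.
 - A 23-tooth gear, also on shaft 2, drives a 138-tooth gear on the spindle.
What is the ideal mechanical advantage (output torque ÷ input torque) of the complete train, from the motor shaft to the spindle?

12

Each stage contributes driven/driver: chain 30/15 = 2, gear mesh 138/23 = 6.
Overall: 2 × 6 = 12.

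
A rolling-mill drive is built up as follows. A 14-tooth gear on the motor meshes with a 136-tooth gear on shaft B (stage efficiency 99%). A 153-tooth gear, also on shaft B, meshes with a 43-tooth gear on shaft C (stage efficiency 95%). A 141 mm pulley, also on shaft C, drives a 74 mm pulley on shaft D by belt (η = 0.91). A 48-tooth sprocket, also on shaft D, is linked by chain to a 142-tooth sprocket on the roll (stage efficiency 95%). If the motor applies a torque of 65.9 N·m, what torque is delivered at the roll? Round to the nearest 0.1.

227.1 N·m

Gear mesh: ratio = 136/14 = 9.7143; torque at shaft B = 65.9 × 9.7143 × 0.99 = 633.77 N·m.
Gear mesh: ratio = 43/153 = 0.28105; torque at shaft C = 633.77 × 0.28105 × 0.95 = 169.21 N·m.
Belt: ratio = 74/141 = 0.52482; torque at shaft D = 169.21 × 0.52482 × 0.91 = 80.814 N·m.
Chain: ratio = 142/48 = 2.9583; torque at the roll = 80.814 × 2.9583 × 0.95 = 227.12 N·m.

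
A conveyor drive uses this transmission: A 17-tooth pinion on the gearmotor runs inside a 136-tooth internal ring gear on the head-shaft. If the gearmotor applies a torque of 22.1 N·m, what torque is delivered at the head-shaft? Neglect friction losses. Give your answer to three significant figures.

Internal gear: ratio = 136/17 = 8; torque at the head-shaft = 22.1 × 8 = 176.8 N·m.

177 N·m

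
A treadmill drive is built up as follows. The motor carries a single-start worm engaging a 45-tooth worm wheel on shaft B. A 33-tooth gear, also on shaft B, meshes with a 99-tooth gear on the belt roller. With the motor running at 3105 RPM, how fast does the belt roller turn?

23 RPM

Worm: ratio = 45/1 = 45, so shaft B turns at 3105 / 45 = 69 RPM.
Gear mesh: ratio = 99/33 = 3, so the belt roller turns at 69 / 3 = 23 RPM.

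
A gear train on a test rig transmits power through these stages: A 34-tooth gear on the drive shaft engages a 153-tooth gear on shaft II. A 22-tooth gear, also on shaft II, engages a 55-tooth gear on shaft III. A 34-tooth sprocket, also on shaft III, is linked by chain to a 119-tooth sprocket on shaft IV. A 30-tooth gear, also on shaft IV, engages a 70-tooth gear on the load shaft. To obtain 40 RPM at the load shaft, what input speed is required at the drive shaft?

Overall ratio R = 4.5 × 2.5 × 3.5 × 2.3333 = 91.875.
Required input speed = output speed × R = 40 × 91.875 = 3675 RPM.

3675 RPM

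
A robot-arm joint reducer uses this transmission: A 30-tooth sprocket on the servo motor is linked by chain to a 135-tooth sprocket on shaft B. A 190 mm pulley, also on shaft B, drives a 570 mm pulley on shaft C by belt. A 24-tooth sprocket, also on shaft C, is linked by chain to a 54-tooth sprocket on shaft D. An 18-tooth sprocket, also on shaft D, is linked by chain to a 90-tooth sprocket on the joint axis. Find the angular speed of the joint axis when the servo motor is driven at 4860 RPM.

chain 135/30 = 4.5 → 4860/4.5 = 1080 RPM
belt 570/190 = 3 → 1080/3 = 360 RPM
chain 54/24 = 2.25 → 360/2.25 = 160 RPM
chain 90/18 = 5 → 160/5 = 32 RPM

32 RPM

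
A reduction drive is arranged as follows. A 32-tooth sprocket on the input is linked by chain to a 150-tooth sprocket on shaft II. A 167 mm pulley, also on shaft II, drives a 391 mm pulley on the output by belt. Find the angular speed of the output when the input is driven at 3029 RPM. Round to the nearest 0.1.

Chain: ratio = 150/32 = 4.6875, so shaft II turns at 3029 / 4.6875 = 646.19 RPM.
Belt: ratio = 391/167 = 2.3413, so the output turns at 646.19 / 2.3413 = 275.99 RPM.

276.0 RPM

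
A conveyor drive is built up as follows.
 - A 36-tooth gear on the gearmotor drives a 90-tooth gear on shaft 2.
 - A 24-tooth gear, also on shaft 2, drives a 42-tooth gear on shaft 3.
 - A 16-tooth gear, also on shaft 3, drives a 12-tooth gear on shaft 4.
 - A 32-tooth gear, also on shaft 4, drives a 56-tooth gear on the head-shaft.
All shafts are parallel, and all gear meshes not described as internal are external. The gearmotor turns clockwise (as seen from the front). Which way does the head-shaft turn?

clockwise

the gearmotor → shaft 2: external mesh, 1 reversal → CCW.
shaft 2 → shaft 3: external mesh, 1 reversal → CW.
shaft 3 → shaft 4: external mesh, 1 reversal → CCW.
shaft 4 → the head-shaft: external mesh, 1 reversal → CW.
4 reversals in total — an even number — so the head-shaft turns the same way as the gearmotor.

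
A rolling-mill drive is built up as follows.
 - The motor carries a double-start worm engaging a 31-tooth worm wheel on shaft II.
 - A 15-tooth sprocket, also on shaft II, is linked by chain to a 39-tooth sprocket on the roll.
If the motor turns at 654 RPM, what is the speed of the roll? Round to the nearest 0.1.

16.2 RPM

worm 31/2 = 15.5 → 654/15.5 = 42.194 RPM
chain 39/15 = 2.6 → 42.194/2.6 = 16.228 RPM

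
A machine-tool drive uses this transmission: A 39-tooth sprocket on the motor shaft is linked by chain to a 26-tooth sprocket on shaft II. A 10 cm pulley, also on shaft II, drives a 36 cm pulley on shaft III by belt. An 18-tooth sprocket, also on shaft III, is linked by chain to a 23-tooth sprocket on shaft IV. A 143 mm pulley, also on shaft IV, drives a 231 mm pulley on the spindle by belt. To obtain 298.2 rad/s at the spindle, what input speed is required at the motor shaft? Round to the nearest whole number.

Overall ratio R = 0.66667 × 3.6 × 1.2778 × 1.6154 = 4.9538.
Required input speed = output speed × R = 298.2 × 4.9538 = 1477.2 rad/s.

1477 rad/s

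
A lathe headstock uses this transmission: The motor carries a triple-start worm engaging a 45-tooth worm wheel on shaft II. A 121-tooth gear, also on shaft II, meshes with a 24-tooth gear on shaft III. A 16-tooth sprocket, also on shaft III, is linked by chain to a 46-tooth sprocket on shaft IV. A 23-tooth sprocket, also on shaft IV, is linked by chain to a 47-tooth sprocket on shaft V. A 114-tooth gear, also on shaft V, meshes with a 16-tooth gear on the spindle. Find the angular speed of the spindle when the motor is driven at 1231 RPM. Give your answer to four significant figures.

worm 45/3 = 15 → 1231/15 = 82.067 RPM
gear mesh 24/121 = 0.19835 → 82.067/0.19835 = 413.75 RPM
chain 46/16 = 2.875 → 413.75/2.875 = 143.91 RPM
chain 47/23 = 2.0435 → 143.91/2.0435 = 70.426 RPM
gear mesh 16/114 = 0.14035 → 70.426/0.14035 = 501.79 RPM

501.8 RPM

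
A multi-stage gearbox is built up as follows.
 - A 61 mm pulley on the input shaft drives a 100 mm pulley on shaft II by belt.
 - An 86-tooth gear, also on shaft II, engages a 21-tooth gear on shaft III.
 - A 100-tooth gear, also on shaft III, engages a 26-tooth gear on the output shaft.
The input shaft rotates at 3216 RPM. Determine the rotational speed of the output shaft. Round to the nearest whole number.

belt 100/61 = 1.6393 → 3216/1.6393 = 1961.8 RPM
gear mesh 21/86 = 0.24419 → 1961.8/0.24419 = 8033.9 RPM
gear mesh 26/100 = 0.26 → 8033.9/0.26 = 30900 RPM

30900 RPM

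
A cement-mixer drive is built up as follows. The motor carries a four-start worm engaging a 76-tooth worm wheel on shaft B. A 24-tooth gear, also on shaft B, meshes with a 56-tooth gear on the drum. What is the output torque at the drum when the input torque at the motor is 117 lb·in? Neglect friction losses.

5187 lb·in

worm 76/4 = 19 → τ = 117·19 = 2223 lb·in
gear mesh 56/24 = 2.3333 → τ = 2223·2.3333 = 5187 lb·in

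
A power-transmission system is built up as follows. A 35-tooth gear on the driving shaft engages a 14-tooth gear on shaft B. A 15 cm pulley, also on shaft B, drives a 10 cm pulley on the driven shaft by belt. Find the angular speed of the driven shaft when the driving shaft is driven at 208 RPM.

the driving shaft → shaft B (gear mesh, 14/35): 208 ÷ 0.4 = 520 RPM
shaft B → the driven shaft (belt, 10/15): 520 ÷ 0.66667 = 780 RPM

780 RPM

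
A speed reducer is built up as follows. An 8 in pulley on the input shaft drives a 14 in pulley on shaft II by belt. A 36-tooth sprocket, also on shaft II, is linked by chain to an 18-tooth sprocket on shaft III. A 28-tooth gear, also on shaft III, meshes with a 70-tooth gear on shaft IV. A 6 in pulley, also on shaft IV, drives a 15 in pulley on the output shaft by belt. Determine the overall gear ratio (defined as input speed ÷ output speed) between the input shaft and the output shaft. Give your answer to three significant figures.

Each stage contributes driven/driver: belt 14/8 = 1.75, chain 18/36 = 0.5, gear mesh 70/28 = 2.5, belt 15/6 = 2.5.
Overall: 1.75 × 0.5 × 2.5 × 2.5 = 5.4688.

5.47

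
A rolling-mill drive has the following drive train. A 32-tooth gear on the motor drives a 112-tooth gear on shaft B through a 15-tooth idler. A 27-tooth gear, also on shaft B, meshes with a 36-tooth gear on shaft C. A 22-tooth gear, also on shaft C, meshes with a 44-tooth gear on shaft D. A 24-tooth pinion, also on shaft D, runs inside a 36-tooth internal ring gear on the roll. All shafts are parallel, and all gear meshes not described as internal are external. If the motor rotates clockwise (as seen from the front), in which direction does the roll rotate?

clockwise

the motor → shaft B: driver → idler → driven is 2 external meshes, 2 reversals → CW.
shaft B → shaft C: external mesh, 1 reversal → CCW.
shaft C → shaft D: external mesh, 1 reversal → CW.
shaft D → the roll: internal mesh, same direction → CW.
4 reversals in total — an even number — so the roll turns the same way as the motor.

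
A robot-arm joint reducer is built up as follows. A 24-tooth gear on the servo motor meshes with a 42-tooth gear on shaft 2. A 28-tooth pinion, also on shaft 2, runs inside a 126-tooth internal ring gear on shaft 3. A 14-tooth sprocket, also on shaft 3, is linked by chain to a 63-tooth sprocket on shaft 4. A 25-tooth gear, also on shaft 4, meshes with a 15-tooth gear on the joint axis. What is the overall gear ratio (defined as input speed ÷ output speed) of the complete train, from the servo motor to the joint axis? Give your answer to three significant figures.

21.3

Each stage contributes driven/driver: gear mesh 42/24 = 1.75, internal gear 126/28 = 4.5, chain 63/14 = 4.5, gear mesh 15/25 = 0.6.
Overall: 1.75 × 4.5 × 4.5 × 0.6 = 21.262.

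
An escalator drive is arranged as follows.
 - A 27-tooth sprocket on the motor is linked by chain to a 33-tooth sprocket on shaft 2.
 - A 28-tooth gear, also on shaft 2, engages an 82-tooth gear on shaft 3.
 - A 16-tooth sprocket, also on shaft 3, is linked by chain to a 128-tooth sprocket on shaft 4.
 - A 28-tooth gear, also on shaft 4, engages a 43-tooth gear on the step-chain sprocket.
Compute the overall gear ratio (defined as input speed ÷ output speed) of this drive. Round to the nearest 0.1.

Each stage contributes driven/driver: chain 33/27 = 1.2222, gear mesh 82/28 = 2.9286, chain 128/16 = 8, gear mesh 43/28 = 1.5357.
Overall: 1.2222 × 2.9286 × 8 × 1.5357 = 43.975.

44.0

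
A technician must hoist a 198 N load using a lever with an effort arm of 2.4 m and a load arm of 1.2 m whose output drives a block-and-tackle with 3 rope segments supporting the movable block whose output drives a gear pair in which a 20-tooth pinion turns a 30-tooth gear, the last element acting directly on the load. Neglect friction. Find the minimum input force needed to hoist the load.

22 N

Lever MA = effort arm / load arm = 2.4/1.2 = 2.
Block-and-tackle MA = number of supporting rope parts = 3.
Gear pair MA = 30/20 = 1.5.
Combined ideal MA = 2 × 3 × 1.5 = 9.
Effort = load / MA = 198 / 9 = 22 N.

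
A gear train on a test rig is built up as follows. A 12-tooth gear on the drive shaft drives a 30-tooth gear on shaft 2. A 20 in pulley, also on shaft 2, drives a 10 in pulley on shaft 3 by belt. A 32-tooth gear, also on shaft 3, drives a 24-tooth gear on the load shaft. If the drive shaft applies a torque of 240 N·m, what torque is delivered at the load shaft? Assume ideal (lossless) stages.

225 N·m

gear mesh 30/12 = 2.5 → τ = 240·2.5 = 600 N·m
belt 10/20 = 0.5 → τ = 600·0.5 = 300 N·m
gear mesh 24/32 = 0.75 → τ = 300·0.75 = 225 N·m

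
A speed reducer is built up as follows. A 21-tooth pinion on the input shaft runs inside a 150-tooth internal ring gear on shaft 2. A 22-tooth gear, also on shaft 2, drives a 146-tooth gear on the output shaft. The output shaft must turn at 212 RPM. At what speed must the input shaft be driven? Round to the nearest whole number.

10049 RPM

Overall ratio R = 7.1429 × 6.6364 = 47.403.
Required input speed = output speed × R = 212 × 47.403 = 10049 RPM.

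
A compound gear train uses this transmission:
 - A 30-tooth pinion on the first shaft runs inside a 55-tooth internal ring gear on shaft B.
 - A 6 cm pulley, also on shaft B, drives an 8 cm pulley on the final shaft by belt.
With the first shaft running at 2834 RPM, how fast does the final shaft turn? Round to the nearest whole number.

the first shaft → shaft B (internal gear, 55/30): 2834 ÷ 1.8333 = 1545.8 RPM
shaft B → the final shaft (belt, 8/6): 1545.8 ÷ 1.3333 = 1159.4 RPM

1159 RPM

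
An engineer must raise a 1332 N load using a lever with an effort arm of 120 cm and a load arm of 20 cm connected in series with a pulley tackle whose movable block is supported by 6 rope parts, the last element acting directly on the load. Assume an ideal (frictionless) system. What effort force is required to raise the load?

Lever MA = effort arm / load arm = 120/20 = 6.
Block-and-tackle MA = number of supporting rope parts = 6.
Combined ideal MA = 6 × 6 = 36.
Effort = load / MA = 1332 / 36 = 37 N.

37 N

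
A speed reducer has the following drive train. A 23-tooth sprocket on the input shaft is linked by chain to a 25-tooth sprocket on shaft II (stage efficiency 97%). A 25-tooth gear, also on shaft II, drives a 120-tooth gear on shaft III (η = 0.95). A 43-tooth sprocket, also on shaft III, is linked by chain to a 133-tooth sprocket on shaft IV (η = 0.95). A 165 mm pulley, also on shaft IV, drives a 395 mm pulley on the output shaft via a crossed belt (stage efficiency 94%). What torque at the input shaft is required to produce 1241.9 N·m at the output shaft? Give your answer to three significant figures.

Overall ratio R = 1.087 × 4.8 × 3.093 × 2.3939 = 38.632; overall efficiency η = 0.97 × 0.95 × 0.95 × 0.94 = 0.8229.
Input torque = output torque / (R × η) = 1241.9 / (38.632 × 0.8229) = 39.065 N·m.

39.1 N·m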